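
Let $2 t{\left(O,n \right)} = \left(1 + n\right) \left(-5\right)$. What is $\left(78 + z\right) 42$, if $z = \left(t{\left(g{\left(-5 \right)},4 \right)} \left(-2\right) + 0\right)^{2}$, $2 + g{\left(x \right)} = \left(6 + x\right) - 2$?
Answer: $29526$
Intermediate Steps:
$g{\left(x \right)} = 2 + x$ ($g{\left(x \right)} = -2 + \left(\left(6 + x\right) - 2\right) = -2 + \left(4 + x\right) = 2 + x$)
$t{\left(O,n \right)} = - \frac{5}{2} - \frac{5 n}{2}$ ($t{\left(O,n \right)} = \frac{\left(1 + n\right) \left(-5\right)}{2} = \frac{-5 - 5 n}{2} = - \frac{5}{2} - \frac{5 n}{2}$)
$z = 625$ ($z = \left(\left(- \frac{5}{2} - 10\right) \left(-2\right) + 0\right)^{2} = \left(\left(- \frac{25}{2}\right) \left(-2\right) + 0\right)^{2} = \left(25 + 0\right)^{2} = 25^{2} = 625$)
$\left(78 + z\right) 42 = \left(78 + 625\right) 42 = 703 \cdot 42 = 29526$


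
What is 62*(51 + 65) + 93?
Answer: 7285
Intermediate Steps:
62*(51 + 65) + 93 = 62*116 + 93 = 7192 + 93 = 7285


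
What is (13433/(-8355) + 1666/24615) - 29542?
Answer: -405058331401/13710555 ≈ -29544.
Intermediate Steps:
(13433/(-8355) + 1666/24615) - 29542 = (13433*(-1/8355) + 1666*(1/24615)) - 29542 = (-13433/8355 + 1666/24615) - 29542 = -21115591/13710555 - 29542 = -405058331401/13710555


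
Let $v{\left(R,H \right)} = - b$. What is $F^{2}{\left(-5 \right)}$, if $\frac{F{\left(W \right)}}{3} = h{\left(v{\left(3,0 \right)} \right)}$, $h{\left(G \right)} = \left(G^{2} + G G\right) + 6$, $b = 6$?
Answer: $54756$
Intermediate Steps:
$v{\left(R,H \right)} = -6$ ($v{\left(R,H \right)} = \left(-1\right) 6 = -6$)
$h{\left(G \right)} = 6 + 2 G^{2}$ ($h{\left(G \right)} = \left(G^{2} + G^{2}\right) + 6 = 2 G^{2} + 6 = 6 + 2 G^{2}$)
$F{\left(W \right)} = 234$ ($F{\left(W \right)} = 3 \left(6 + 2 \left(-6\right)^{2}\right) = 3 \left(6 + 2 \cdot 36\right) = 3 \left(6 + 72\right) = 3 \cdot 78 = 234$)
$F^{2}{\left(-5 \right)} = 234^{2} = 54756$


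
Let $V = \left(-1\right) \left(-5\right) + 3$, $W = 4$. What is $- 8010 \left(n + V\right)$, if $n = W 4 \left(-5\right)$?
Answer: $576720$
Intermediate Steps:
$n = -80$ ($n = 4 \cdot 4 \left(-5\right) = 16 \left(-5\right) = -80$)
$V = 8$ ($V = 5 + 3 = 8$)
$- 8010 \left(n + V\right) = - 8010 \left(-80 + 8\right) = \left(-8010\right) \left(-72\right) = 576720$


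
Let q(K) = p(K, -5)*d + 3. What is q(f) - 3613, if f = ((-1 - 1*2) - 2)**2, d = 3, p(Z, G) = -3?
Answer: -3619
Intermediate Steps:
f = 25 (f = ((-1 - 2) - 2)**2 = (-3 - 2)**2 = (-5)**2 = 25)
q(K) = -6 (q(K) = -3*3 + 3 = -9 + 3 = -6)
q(f) - 3613 = -6 - 3613 = -3619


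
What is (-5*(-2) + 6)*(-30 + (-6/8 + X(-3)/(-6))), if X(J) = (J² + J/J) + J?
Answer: -1532/3 ≈ -510.67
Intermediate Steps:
X(J) = 1 + J + J² (X(J) = (J² + 1) + J = (1 + J²) + J = 1 + J + J²)
(-5*(-2) + 6)*(-30 + (-6/8 + X(-3)/(-6))) = (-5*(-2) + 6)*(-30 + (-6/8 + (1 - 3 + (-3)²)/(-6))) = (10 + 6)*(-30 + (-6*⅛ + (1 - 3 + 9)*(-⅙))) = 16*(-30 + (-¾ + 7*(-⅙))) = 16*(-30 + (-¾ - 7/6)) = 16*(-30 - 23/12) = 16*(-383/12) = -1532/3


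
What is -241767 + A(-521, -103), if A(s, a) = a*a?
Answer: -231158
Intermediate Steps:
A(s, a) = a**2
-241767 + A(-521, -103) = -241767 + (-103)**2 = -241767 + 10609 = -231158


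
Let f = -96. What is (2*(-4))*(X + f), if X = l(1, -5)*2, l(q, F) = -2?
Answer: 800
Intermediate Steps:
X = -4 (X = -2*2 = -4)
(2*(-4))*(X + f) = (2*(-4))*(-4 - 96) = -8*(-100) = 800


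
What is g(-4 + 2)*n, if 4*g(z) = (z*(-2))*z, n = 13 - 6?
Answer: -14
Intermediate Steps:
n = 7
g(z) = -z²/2 (g(z) = ((z*(-2))*z)/4 = ((-2*z)*z)/4 = (-2*z²)/4 = -z²/2)
g(-4 + 2)*n = -(-4 + 2)²/2*7 = -½*(-2)²*7 = -½*4*7 = -2*7 = -14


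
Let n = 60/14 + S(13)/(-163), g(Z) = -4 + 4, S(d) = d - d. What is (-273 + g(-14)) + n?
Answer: -1881/7 ≈ -268.71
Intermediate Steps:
S(d) = 0
g(Z) = 0
n = 30/7 (n = 60/14 + 0/(-163) = 60*(1/14) + 0*(-1/163) = 30/7 + 0 = 30/7 ≈ 4.2857)
(-273 + g(-14)) + n = (-273 + 0) + 30/7 = -273 + 30/7 = -1881/7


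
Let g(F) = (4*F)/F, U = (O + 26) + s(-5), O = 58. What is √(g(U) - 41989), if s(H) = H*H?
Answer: 3*I*√4665 ≈ 204.9*I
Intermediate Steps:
s(H) = H²
U = 109 (U = (58 + 26) + (-5)² = 84 + 25 = 109)
g(F) = 4
√(g(U) - 41989) = √(4 - 41989) = √(-41985) = 3*I*√4665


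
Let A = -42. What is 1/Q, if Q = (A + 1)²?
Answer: 1/1681 ≈ 0.00059488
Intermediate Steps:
Q = 1681 (Q = (-42 + 1)² = (-41)² = 1681)
1/Q = 1/1681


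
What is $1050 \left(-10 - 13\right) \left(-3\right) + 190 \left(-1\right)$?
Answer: $72260$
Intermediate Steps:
$1050 \left(-10 - 13\right) \left(-3\right) + 190 \left(-1\right) = 1050 \left(\left(-23\right) \left(-3\right)\right) - 190 = 1050 \cdot 69 - 190 = 72450 - 190 = 72260$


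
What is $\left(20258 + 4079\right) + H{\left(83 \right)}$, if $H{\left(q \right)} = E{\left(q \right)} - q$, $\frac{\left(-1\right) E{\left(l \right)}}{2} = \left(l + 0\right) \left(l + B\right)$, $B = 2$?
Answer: $10144$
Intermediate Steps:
$E{\left(l \right)} = - 2 l \left(2 + l\right)$ ($E{\left(l \right)} = - 2 \left(l + 0\right) \left(l + 2\right) = - 2 l \left(2 + l\right)$)
$H{\left(q \right)} = - q - 2 q \left(2 + q\right)$ ($H{\left(q \right)} = - 2 q \left(2 + q\right) - q = - q - 2 q \left(2 + q\right)$)
$\left(20258 + 4079\right) + H{\left(83 \right)} = \left(20258 + 4079\right) + 83 \left(-5 - 166\right) = 24337 + 83 \left(-5 - 166\right) = 24337 + 83 \left(-171\right) = 24337 - 14193 = 10144$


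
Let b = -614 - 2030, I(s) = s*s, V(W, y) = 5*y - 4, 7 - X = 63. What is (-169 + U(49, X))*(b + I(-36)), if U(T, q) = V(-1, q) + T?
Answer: 544592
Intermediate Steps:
X = -56 (X = 7 - 1*63 = 7 - 63 = -56)
V(W, y) = -4 + 5*y
U(T, q) = -4 + T + 5*q (U(T, q) = (-4 + 5*q) + T = -4 + T + 5*q)
I(s) = s**2
b = -2644
(-169 + U(49, X))*(b + I(-36)) = (-169 + (-4 + 49 + 5*(-56)))*(-2644 + (-36)**2) = (-169 + (-4 + 49 - 280))*(-2644 + 1296) = (-169 - 235)*(-1348) = -404*(-1348) = 544592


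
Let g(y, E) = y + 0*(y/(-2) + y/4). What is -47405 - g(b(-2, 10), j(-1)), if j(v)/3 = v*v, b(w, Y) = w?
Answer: -47403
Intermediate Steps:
j(v) = 3*v**2 (j(v) = 3*(v*v) = 3*v**2)
g(y, E) = y (g(y, E) = y + 0*(y*(-1/2) + y*(1/4)) = y + 0*(-y/2 + y/4) = y + 0*(-y/4) = y + 0 = y)
-47405 - g(b(-2, 10), j(-1)) = -47405 - 1*(-2) = -47405 + 2 = -47403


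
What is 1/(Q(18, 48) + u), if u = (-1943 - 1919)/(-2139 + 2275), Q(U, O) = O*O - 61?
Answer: 68/150593 ≈ 0.00045155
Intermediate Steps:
Q(U, O) = -61 + O² (Q(U, O) = O² - 61 = -61 + O²)
u = -1931/68 (u = -3862/136 = -3862*1/136 = -1931/68 ≈ -28.397)
1/(Q(18, 48) + u) = 1/((-61 + 48²) - 1931/68) = 1/((-61 + 2304) - 1931/68) = 1/(2243 - 1931/68) = 1/(150593/68) = 68/150593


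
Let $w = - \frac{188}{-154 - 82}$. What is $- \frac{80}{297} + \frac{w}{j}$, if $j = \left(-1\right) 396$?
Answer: $- \frac{19021}{70092} \approx -0.27137$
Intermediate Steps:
$j = -396$
$w = \frac{47}{59}$ ($w = - \frac{188}{-236} = \left(-188\right) \left(- \frac{1}{236}\right) = \frac{47}{59} \approx 0.79661$)
$- \frac{80}{297} + \frac{w}{j} = - \frac{80}{297} + \frac{47}{59 \left(-396\right)} = \left(-80\right) \frac{1}{297} + \frac{47}{59} \left(- \frac{1}{396}\right) = - \frac{80}{297} - \frac{47}{23364} = - \frac{19021}{70092}$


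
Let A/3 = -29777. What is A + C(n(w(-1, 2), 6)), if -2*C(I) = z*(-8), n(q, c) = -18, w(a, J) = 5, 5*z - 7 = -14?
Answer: -446683/5 ≈ -89337.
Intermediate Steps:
z = -7/5 (z = 7/5 + (1/5)*(-14) = 7/5 - 14/5 = -7/5 ≈ -1.4000)
C(I) = -28/5 (C(I) = -(-7)*(-8)/10 = -1/2*56/5 = -28/5)
A = -89331 (A = 3*(-29777) = -89331)
A + C(n(w(-1, 2), 6)) = -89331 - 28/5 = -446683/5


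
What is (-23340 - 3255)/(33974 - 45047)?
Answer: 8865/3691 ≈ 2.4018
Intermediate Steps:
(-23340 - 3255)/(33974 - 45047) = -26595/(-11073) = -26595*(-1/11073) = 8865/3691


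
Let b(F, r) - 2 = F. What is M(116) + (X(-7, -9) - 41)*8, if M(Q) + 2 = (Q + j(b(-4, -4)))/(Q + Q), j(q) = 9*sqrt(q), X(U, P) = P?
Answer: -803/2 + 9*I*sqrt(2)/232 ≈ -401.5 + 0.054862*I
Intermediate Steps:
b(F, r) = 2 + F
M(Q) = -2 + (Q + 9*I*sqrt(2))/(2*Q) (M(Q) = -2 + (Q + 9*sqrt(2 - 4))/(Q + Q) = -2 + (Q + 9*sqrt(-2))/((2*Q)) = -2 + (Q + 9*(I*sqrt(2)))*(1/(2*Q)) = -2 + (Q + 9*I*sqrt(2))*(1/(2*Q)) = -2 + (Q + 9*I*sqrt(2))/(2*Q))
M(116) + (X(-7, -9) - 41)*8 = (3/2)*(-1*116 + 3*I*sqrt(2))/116 + (-9 - 41)*8 = (3/2)*(1/116)*(-116 + 3*I*sqrt(2)) - 50*8 = (-3/2 + 9*I*sqrt(2)/232) - 400 = -803/2 + 9*I*sqrt(2)/232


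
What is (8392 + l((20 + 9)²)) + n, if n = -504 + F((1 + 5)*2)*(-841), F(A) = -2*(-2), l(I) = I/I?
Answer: 4525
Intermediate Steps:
l(I) = 1
F(A) = 4
n = -3868 (n = -504 + 4*(-841) = -504 - 3364 = -3868)
(8392 + l((20 + 9)²)) + n = (8392 + 1) - 3868 = 8393 - 3868 = 4525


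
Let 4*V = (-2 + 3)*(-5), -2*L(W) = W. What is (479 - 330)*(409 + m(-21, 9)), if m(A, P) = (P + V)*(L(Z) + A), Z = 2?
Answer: 71073/2 ≈ 35537.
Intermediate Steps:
L(W) = -W/2
V = -5/4 (V = ((-2 + 3)*(-5))/4 = (1*(-5))/4 = (¼)*(-5) = -5/4 ≈ -1.2500)
m(A, P) = (-1 + A)*(-5/4 + P) (m(A, P) = (P - 5/4)*(-½*2 + A) = (-5/4 + P)*(-1 + A) = (-1 + A)*(-5/4 + P))
(479 - 330)*(409 + m(-21, 9)) = (479 - 330)*(409 + (5/4 - 1*9 - 5/4*(-21) - 21*9)) = 149*(409 + (5/4 - 9 + 105/4 - 189)) = 149*(409 - 341/2) = 149*(477/2) = 71073/2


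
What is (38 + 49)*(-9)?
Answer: -783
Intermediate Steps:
(38 + 49)*(-9) = 87*(-9) = -783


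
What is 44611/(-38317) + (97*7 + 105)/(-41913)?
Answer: -1899821371/1605980421 ≈ -1.1830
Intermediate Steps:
44611/(-38317) + (97*7 + 105)/(-41913) = 44611*(-1/38317) + (679 + 105)*(-1/41913) = -44611/38317 + 784*(-1/41913) = -44611/38317 - 784/41913 = -1899821371/1605980421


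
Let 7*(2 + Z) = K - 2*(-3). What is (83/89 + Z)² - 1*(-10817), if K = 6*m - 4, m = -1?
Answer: 4199433834/388129 ≈ 10820.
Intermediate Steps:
K = -10 (K = 6*(-1) - 4 = -6 - 4 = -10)
Z = -18/7 (Z = -2 + (-10 - 2*(-3))/7 = -2 + (-10 + 6)/7 = -2 + (⅐)*(-4) = -2 - 4/7 = -18/7 ≈ -2.5714)
(83/89 + Z)² - 1*(-10817) = (83/89 - 18/7)² - 1*(-10817) = (83*(1/89) - 18/7)² + 10817 = (83/89 - 18/7)² + 10817 = (-1021/623)² + 10817 = 1042441/388129 + 10817 = 4199433834/388129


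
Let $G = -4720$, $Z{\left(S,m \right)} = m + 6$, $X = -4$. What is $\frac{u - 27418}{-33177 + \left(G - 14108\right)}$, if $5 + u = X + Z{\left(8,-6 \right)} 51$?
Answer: $\frac{27427}{52005} \approx 0.52739$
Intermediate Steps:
$Z{\left(S,m \right)} = 6 + m$
$u = -9$ ($u = -5 - \left(4 - \left(6 - 6\right) 51\right) = -5 + \left(-4 + 0 \cdot 51\right) = -5 + \left(-4 + 0\right) = -5 - 4 = -9$)
$\frac{u - 27418}{-33177 + \left(G - 14108\right)} = \frac{-9 - 27418}{-33177 - 18828} = - \frac{27427}{-33177 - 18828} = - \frac{27427}{-52005} = \left(-27427\right) \left(- \frac{1}{52005}\right) = \frac{27427}{52005}$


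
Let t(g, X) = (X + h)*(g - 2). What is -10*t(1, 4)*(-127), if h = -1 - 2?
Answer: -1270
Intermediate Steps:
h = -3
t(g, X) = (-3 + X)*(-2 + g) (t(g, X) = (X - 3)*(g - 2) = (-3 + X)*(-2 + g))
-10*t(1, 4)*(-127) = -10*(6 - 3*1 - 2*4 + 4*1)*(-127) = -10*(6 - 3 - 8 + 4)*(-127) = -10*(-1)*(-127) = 10*(-127) = -1270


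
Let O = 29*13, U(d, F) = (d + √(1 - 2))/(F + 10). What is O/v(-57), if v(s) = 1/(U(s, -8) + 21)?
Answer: -5655/2 + 377*I/2 ≈ -2827.5 + 188.5*I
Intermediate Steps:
U(d, F) = (I + d)/(10 + F) (U(d, F) = (d + √(-1))/(10 + F) = (d + I)/(10 + F) = (I + d)/(10 + F))
O = 377
v(s) = 1/(21 + I/2 + s/2) (v(s) = 1/((I + s)/(10 - 8) + 21) = 1/((I + s)/2 + 21) = 1/((I/2 + s/2) + 21) = 1/(21 + I/2 + s/2))
O/v(-57) = 377/((2/(42 + I - 57))) = 377/((2/(-15 + I))) = 377/((2*((-15 - I)/226))) = 377/(((-15 - I)/113)) = 377*(-15/2 + I/2) = -5655/2 + 377*I/2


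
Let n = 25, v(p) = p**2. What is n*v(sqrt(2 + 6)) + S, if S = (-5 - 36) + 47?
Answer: 206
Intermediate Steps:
S = 6 (S = -41 + 47 = 6)
n*v(sqrt(2 + 6)) + S = 25*(sqrt(2 + 6))**2 + 6 = 25*(sqrt(8))**2 + 6 = 25*(2*sqrt(2))**2 + 6 = 25*8 + 6 = 200 + 6 = 206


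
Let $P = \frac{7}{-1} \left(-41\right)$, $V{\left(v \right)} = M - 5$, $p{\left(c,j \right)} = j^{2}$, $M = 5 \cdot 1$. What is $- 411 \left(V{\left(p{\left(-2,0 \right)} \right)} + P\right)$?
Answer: $-117957$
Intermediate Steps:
$M = 5$
$V{\left(v \right)} = 0$ ($V{\left(v \right)} = 5 - 5 = 0$)
$P = 287$ ($P = 7 \left(-1\right) \left(-41\right) = \left(-7\right) \left(-41\right) = 287$)
$- 411 \left(V{\left(p{\left(-2,0 \right)} \right)} + P\right) = - 411 \left(0 + 287\right) = \left(-411\right) 287 = -117957$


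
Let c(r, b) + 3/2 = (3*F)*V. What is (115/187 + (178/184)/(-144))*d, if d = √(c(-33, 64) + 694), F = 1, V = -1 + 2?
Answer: 1506877*√2782/4954752 ≈ 16.041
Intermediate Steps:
V = 1
c(r, b) = 3/2 (c(r, b) = -3/2 + (3*1)*1 = -3/2 + 3*1 = -3/2 + 3 = 3/2)
d = √2782/2 (d = √(3/2 + 694) = √(1391/2) = √2782/2 ≈ 26.372)
(115/187 + (178/184)/(-144))*d = (115/187 + (178/184)/(-144))*(√2782/2) = (115*(1/187) + (178*(1/184))*(-1/144))*(√2782/2) = (115/187 + (89/92)*(-1/144))*(√2782/2) = (115/187 - 89/13248)*(√2782/2) = 1506877*(√2782/2)/2477376 = 1506877*√2782/4954752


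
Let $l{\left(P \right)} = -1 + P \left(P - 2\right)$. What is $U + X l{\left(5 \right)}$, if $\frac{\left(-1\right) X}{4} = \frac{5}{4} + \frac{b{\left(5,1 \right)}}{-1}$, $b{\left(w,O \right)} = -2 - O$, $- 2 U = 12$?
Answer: $-244$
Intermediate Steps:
$U = -6$ ($U = \left(- \frac{1}{2}\right) 12 = -6$)
$l{\left(P \right)} = -1 + P \left(-2 + P\right)$
$X = -17$ ($X = - 4 \left(\frac{5}{4} + \frac{-2 - 1}{-1}\right) = - 4 \left(5 \cdot \frac{1}{4} + \left(-2 - 1\right) \left(-1\right)\right) = - 4 \left(\frac{5}{4} - -3\right) = - 4 \left(\frac{5}{4} + 3\right) = \left(-4\right) \frac{17}{4} = -17$)
$U + X l{\left(5 \right)} = -6 - 17 \left(-1 + 5^{2} - 10\right) = -6 - 17 \left(-1 + 25 - 10\right) = -6 - 238 = -244$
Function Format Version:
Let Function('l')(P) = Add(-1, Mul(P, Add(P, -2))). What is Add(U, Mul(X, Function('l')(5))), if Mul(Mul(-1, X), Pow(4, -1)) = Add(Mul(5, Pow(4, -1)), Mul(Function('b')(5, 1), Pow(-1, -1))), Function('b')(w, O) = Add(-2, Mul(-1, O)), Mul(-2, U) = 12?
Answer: -244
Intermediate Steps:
U = -6 (U = Mul(Rational(-1, 2), 12) = -6)
Function('l')(P) = Add(-1, Mul(P, Add(-2, P)))
X = -17 (X = Mul(-4, Add(Mul(5, Pow(4, -1)), Mul(Add(-2, Mul(-1, 1)), Pow(-1, -1)))) = Mul(-4, Add(Mul(5, Rational(1, 4)), Mul(Add(-2, -1), -1))) = Mul(-4, Add(Rational(5, 4), Mul(-3, -1))) = Mul(-4, Add(Rational(5, 4), 3)) = Mul(-4, Rational(17, 4)) = -17)
Add(U, Mul(X, Function('l')(5))) = Add(-6, Mul(-17, Add(-1, Pow(5, 2), Mul(-2, 5)))) = Add(-6, Mul(-17, Add(-1, 25, -10))) = Add(-6, Mul(-17, 14)) = Add(-6, -238) = -244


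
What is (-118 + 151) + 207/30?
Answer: 399/10 ≈ 39.900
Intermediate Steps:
(-118 + 151) + 207/30 = 33 + 207*(1/30) = 33 + 69/10 = 399/10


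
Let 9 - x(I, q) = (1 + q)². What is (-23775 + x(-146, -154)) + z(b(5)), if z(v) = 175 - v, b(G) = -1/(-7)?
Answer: -329001/7 ≈ -47000.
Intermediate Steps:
b(G) = ⅐ (b(G) = -1*(-⅐) = ⅐)
x(I, q) = 9 - (1 + q)²
(-23775 + x(-146, -154)) + z(b(5)) = (-23775 + (9 - (1 - 154)²)) + (175 - 1*⅐) = (-23775 + (9 - 1*(-153)²)) + (175 - ⅐) = (-23775 + (9 - 1*23409)) + 1224/7 = (-23775 + (9 - 23409)) + 1224/7 = (-23775 - 23400) + 1224/7 = -47175 + 1224/7 = -329001/7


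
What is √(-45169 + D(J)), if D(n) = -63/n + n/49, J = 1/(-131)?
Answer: I*√31042258455/917 ≈ 192.14*I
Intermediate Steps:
J = -1/131 ≈ -0.0076336
D(n) = -63/n + n/49 (D(n) = -63/n + n*(1/49) = -63/n + n/49)
√(-45169 + D(J)) = √(-45169 + (-63/(-1/131) + (1/49)*(-1/131))) = √(-45169 + (-63*(-131) - 1/6419)) = √(-45169 + (8253 - 1/6419)) = √(-45169 + 52976006/6419) = √(-236963805/6419) = I*√31042258455/917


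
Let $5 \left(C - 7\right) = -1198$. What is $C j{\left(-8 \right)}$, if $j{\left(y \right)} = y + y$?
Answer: $\frac{18608}{5} \approx 3721.6$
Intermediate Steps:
$j{\left(y \right)} = 2 y$
$C = - \frac{1163}{5}$ ($C = 7 + \frac{1}{5} \left(-1198\right) = 7 - \frac{1198}{5} = - \frac{1163}{5} \approx -232.6$)
$C j{\left(-8 \right)} = - \frac{1163 \cdot 2 \left(-8\right)}{5} = \left(- \frac{1163}{5}\right) \left(-16\right) = \frac{18608}{5}$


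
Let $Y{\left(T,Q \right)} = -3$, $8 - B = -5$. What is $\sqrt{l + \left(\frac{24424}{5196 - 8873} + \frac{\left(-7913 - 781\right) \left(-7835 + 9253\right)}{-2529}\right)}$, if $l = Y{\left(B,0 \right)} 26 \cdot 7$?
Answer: $\frac{\sqrt{4614126398573410}}{1033237} \approx 65.742$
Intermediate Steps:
$B = 13$ ($B = 8 - -5 = 8 + 5 = 13$)
$l = -546$ ($l = \left(-3\right) 26 \cdot 7 = \left(-78\right) 7 = -546$)
$\sqrt{l + \left(\frac{24424}{5196 - 8873} + \frac{\left(-7913 - 781\right) \left(-7835 + 9253\right)}{-2529}\right)} = \sqrt{-546 + \left(\frac{24424}{5196 - 8873} + \frac{\left(-7913 - 781\right) \left(-7835 + 9253\right)}{-2529}\right)} = \sqrt{-546 + \left(\frac{24424}{-3677} + \left(-8694\right) 1418 \left(- \frac{1}{2529}\right)\right)} = \sqrt{-546 + \left(24424 \left(- \frac{1}{3677}\right) - - \frac{1369788}{281}\right)} = \sqrt{-546 + \left(- \frac{24424}{3677} + \frac{1369788}{281}\right)} = \sqrt{-546 + \frac{5029847332}{1033237}} = \sqrt{\frac{4465699930}{1033237}} = \frac{\sqrt{4614126398573410}}{1033237}$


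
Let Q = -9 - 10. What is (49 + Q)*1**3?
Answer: 30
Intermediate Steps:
Q = -19
(49 + Q)*1**3 = (49 - 19)*1**3 = 30*1 = 30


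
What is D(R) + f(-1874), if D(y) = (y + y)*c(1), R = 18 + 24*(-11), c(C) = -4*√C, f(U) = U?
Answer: 94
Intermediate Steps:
R = -246 (R = 18 - 264 = -246)
D(y) = -8*y (D(y) = (y + y)*(-4*√1) = (2*y)*(-4*1) = (2*y)*(-4) = -8*y)
D(R) + f(-1874) = -8*(-246) - 1874 = 1968 - 1874 = 94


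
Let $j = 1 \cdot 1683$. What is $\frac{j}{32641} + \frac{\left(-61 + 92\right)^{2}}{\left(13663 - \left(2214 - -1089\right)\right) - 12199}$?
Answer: $- \frac{28272964}{60026799} \approx -0.47101$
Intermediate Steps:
$j = 1683$
$\frac{j}{32641} + \frac{\left(-61 + 92\right)^{2}}{\left(13663 - \left(2214 - -1089\right)\right) - 12199} = \frac{1683}{32641} + \frac{\left(-61 + 92\right)^{2}}{\left(13663 - \left(2214 - -1089\right)\right) - 12199} = 1683 \cdot \frac{1}{32641} + \frac{31^{2}}{\left(13663 - 3303\right) - 12199} = \frac{1683}{32641} + \frac{961}{\left(13663 - 3303\right) - 12199} = \frac{1683}{32641} + \frac{961}{10360 - 12199} = \frac{1683}{32641} + \frac{961}{-1839} = \frac{1683}{32641} + 961 \left(- \frac{1}{1839}\right) = \frac{1683}{32641} - \frac{961}{1839} = - \frac{28272964}{60026799}$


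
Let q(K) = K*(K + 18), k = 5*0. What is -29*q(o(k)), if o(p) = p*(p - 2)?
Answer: 0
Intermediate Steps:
k = 0
o(p) = p*(-2 + p)
q(K) = K*(18 + K)
-29*q(o(k)) = -29*0*(-2 + 0)*(18 + 0*(-2 + 0)) = -29*0*(-2)*(18 + 0*(-2)) = -0*(18 + 0) = -0*18 = -29*0 = 0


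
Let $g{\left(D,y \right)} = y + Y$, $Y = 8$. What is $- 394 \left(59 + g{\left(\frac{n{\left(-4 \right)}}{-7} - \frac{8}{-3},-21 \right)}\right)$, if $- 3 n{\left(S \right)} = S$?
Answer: $-18124$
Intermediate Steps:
$n{\left(S \right)} = - \frac{S}{3}$
$g{\left(D,y \right)} = 8 + y$ ($g{\left(D,y \right)} = y + 8 = 8 + y$)
$- 394 \left(59 + g{\left(\frac{n{\left(-4 \right)}}{-7} - \frac{8}{-3},-21 \right)}\right) = - 394 \left(59 + \left(8 - 21\right)\right) = - 394 \left(59 - 13\right) = \left(-394\right) 46 = -18124$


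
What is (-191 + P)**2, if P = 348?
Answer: 24649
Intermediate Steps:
(-191 + P)**2 = (-191 + 348)**2 = 157**2 = 24649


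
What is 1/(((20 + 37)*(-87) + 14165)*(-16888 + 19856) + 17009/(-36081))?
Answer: 36081/985855867039 ≈ 3.6599e-8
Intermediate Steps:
1/(((20 + 37)*(-87) + 14165)*(-16888 + 19856) + 17009/(-36081)) = 1/((57*(-87) + 14165)*2968 + 17009*(-1/36081)) = 1/((-4959 + 14165)*2968 - 17009/36081) = 1/(9206*2968 - 17009/36081) = 1/(27323408 - 17009/36081) = 1/(985855867039/36081) = 36081/985855867039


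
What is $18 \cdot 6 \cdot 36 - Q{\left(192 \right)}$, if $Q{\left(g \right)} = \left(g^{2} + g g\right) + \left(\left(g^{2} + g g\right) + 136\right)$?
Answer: $-143704$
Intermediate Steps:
$Q{\left(g \right)} = 136 + 4 g^{2}$ ($Q{\left(g \right)} = \left(g^{2} + g^{2}\right) + \left(\left(g^{2} + g^{2}\right) + 136\right) = 2 g^{2} + \left(2 g^{2} + 136\right) = 2 g^{2} + \left(136 + 2 g^{2}\right) = 136 + 4 g^{2}$)
$18 \cdot 6 \cdot 36 - Q{\left(192 \right)} = 18 \cdot 6 \cdot 36 - \left(136 + 4 \cdot 192^{2}\right) = 108 \cdot 36 - \left(136 + 4 \cdot 36864\right) = 3888 - \left(136 + 147456\right) = 3888 - 147592 = -143704$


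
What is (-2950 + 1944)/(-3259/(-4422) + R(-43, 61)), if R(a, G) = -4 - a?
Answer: -4448532/175717 ≈ -25.316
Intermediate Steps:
(-2950 + 1944)/(-3259/(-4422) + R(-43, 61)) = (-2950 + 1944)/(-3259/(-4422) + (-4 - 1*(-43))) = -1006/(-3259*(-1/4422) + (-4 + 43)) = -1006/(3259/4422 + 39) = -1006/175717/4422 = -1006*4422/175717 = -4448532/175717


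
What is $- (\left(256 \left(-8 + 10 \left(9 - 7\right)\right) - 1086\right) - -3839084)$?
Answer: $-3841070$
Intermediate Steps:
$- (\left(256 \left(-8 + 10 \left(9 - 7\right)\right) - 1086\right) - -3839084) = - (\left(256 \left(-8 + 10 \cdot 2\right) - 1086\right) + 3839084) = - (\left(256 \left(-8 + 20\right) - 1086\right) + 3839084) = - (\left(256 \cdot 12 - 1086\right) + 3839084) = - (\left(3072 - 1086\right) + 3839084) = - (1986 + 3839084) = \left(-1\right) 3841070 = -3841070$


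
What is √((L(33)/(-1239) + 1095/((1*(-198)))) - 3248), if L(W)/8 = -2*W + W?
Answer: I*√2417210028618/27258 ≈ 57.038*I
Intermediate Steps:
L(W) = -8*W (L(W) = 8*(-2*W + W) = 8*(-W) = -8*W)
√((L(33)/(-1239) + 1095/((1*(-198)))) - 3248) = √((-8*33/(-1239) + 1095/((1*(-198)))) - 3248) = √((-264*(-1/1239) + 1095/(-198)) - 3248) = √((88/413 + 1095*(-1/198)) - 3248) = √((88/413 - 365/66) - 3248) = √(-144937/27258 - 3248) = √(-88678921/27258) = I*√2417210028618/27258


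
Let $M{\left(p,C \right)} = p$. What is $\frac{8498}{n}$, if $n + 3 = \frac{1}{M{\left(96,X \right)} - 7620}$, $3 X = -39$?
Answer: $- \frac{63938952}{22573} \approx -2832.5$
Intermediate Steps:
$X = -13$ ($X = \frac{1}{3} \left(-39\right) = -13$)
$n = - \frac{22573}{7524}$ ($n = -3 + \frac{1}{96 - 7620} = -3 + \frac{1}{-7524} = -3 - \frac{1}{7524} = - \frac{22573}{7524} \approx -3.0001$)
$\frac{8498}{n} = \frac{8498}{- \frac{22573}{7524}} = 8498 \left(- \frac{7524}{22573}\right) = - \frac{63938952}{22573}$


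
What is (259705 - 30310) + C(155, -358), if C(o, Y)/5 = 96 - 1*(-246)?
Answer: 231105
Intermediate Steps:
C(o, Y) = 1710 (C(o, Y) = 5*(96 - 1*(-246)) = 5*(96 + 246) = 5*342 = 1710)
(259705 - 30310) + C(155, -358) = (259705 - 30310) + 1710 = 229395 + 1710 = 231105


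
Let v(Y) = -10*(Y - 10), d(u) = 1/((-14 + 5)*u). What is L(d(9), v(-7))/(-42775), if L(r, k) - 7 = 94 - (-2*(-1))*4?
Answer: -93/42775 ≈ -0.0021742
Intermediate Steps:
d(u) = -1/(9*u) (d(u) = 1/((-9)*u) = -1/(9*u))
v(Y) = 100 - 10*Y (v(Y) = -10*(-10 + Y) = 100 - 10*Y)
L(r, k) = 93 (L(r, k) = 7 + (94 - (-2*(-1))*4) = 7 + (94 - 2*4) = 7 + (94 - 1*8) = 7 + (94 - 8) = 7 + 86 = 93)
L(d(9), v(-7))/(-42775) = 93/(-42775) = 93*(-1/42775) = -93/42775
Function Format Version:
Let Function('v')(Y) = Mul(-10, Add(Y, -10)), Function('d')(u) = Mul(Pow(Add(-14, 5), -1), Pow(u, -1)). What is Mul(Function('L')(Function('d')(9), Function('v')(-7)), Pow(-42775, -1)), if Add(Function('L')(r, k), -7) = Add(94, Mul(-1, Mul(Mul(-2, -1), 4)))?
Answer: Rational(-93, 42775) ≈ -0.0021742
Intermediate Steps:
Function('d')(u) = Mul(Rational(-1, 9), Pow(u, -1)) (Function('d')(u) = Mul(Pow(-9, -1), Pow(u, -1)) = Mul(Rational(-1, 9), Pow(u, -1)))
Function('v')(Y) = Add(100, Mul(-10, Y)) (Function('v')(Y) = Mul(-10, Add(-10, Y)) = Add(100, Mul(-10, Y)))
Function('L')(r, k) = 93 (Function('L')(r, k) = Add(7, Add(94, Mul(-1, Mul(Mul(-2, -1), 4)))) = Add(7, Add(94, Mul(-1, Mul(2, 4)))) = Add(7, Add(94, Mul(-1, 8))) = Add(7, Add(94, -8)) = Add(7, 86) = 93)
Mul(Function('L')(Function('d')(9), Function('v')(-7)), Pow(-42775, -1)) = Mul(93, Pow(-42775, -1)) = Mul(93, Rational(-1, 42775)) = Rational(-93, 42775)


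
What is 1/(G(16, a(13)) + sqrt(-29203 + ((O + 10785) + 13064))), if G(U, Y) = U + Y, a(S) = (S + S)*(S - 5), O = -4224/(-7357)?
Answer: 823984/204264993 - I*sqrt(289756577978)/408529986 ≈ 0.0040339 - 0.0013176*I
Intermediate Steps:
O = 4224/7357 (O = -4224*(-1/7357) = 4224/7357 ≈ 0.57415)
a(S) = 2*S*(-5 + S) (a(S) = (2*S)*(-5 + S) = 2*S*(-5 + S))
1/(G(16, a(13)) + sqrt(-29203 + ((O + 10785) + 13064))) = 1/((16 + 2*13*(-5 + 13)) + sqrt(-29203 + ((4224/7357 + 10785) + 13064))) = 1/((16 + 2*13*8) + sqrt(-29203 + (79349469/7357 + 13064))) = 1/((16 + 208) + sqrt(-29203 + 175461317/7357)) = 1/(224 + sqrt(-39385154/7357)) = 1/(224 + I*sqrt(289756577978)/7357)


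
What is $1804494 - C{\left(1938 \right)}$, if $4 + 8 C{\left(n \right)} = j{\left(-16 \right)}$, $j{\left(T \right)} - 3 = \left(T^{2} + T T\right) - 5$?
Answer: $\frac{7217723}{4} \approx 1.8044 \cdot 10^{6}$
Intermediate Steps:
$j{\left(T \right)} = -2 + 2 T^{2}$ ($j{\left(T \right)} = 3 - \left(5 - T^{2} - T T\right) = 3 + \left(\left(T^{2} + T^{2}\right) - 5\right) = 3 + \left(2 T^{2} - 5\right) = 3 + \left(-5 + 2 T^{2}\right) = -2 + 2 T^{2}$)
$C{\left(n \right)} = \frac{253}{4}$ ($C{\left(n \right)} = - \frac{1}{2} + \frac{-2 + 2 \left(-16\right)^{2}}{8} = - \frac{1}{2} + \frac{-2 + 2 \cdot 256}{8} = - \frac{1}{2} + \frac{-2 + 512}{8} = - \frac{1}{2} + \frac{1}{8} \cdot 510 = - \frac{1}{2} + \frac{255}{4} = \frac{253}{4}$)
$1804494 - C{\left(1938 \right)} = 1804494 - \frac{253}{4} = \frac{7217723}{4}$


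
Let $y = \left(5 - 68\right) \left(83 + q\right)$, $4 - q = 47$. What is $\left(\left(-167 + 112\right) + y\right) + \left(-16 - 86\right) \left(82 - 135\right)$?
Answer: $2831$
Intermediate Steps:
$q = -43$ ($q = 4 - 47 = -43$)
$y = -2520$ ($y = \left(5 - 68\right) \left(83 - 43\right) = \left(-63\right) 40 = -2520$)
$\left(\left(-167 + 112\right) + y\right) + \left(-16 - 86\right) \left(82 - 135\right) = \left(\left(-167 + 112\right) - 2520\right) + \left(-16 - 86\right) \left(82 - 135\right) = \left(-55 - 2520\right) - -5406 = -2575 + 5406 = 2831$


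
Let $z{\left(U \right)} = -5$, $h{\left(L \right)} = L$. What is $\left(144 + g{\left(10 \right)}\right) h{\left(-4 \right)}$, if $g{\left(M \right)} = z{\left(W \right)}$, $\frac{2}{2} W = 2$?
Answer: $-556$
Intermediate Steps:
$W = 2$
$g{\left(M \right)} = -5$
$\left(144 + g{\left(10 \right)}\right) h{\left(-4 \right)} = \left(144 - 5\right) \left(-4\right) = 139 \left(-4\right) = -556$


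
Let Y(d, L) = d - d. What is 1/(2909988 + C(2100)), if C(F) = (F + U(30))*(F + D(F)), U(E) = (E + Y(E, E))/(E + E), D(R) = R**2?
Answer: 1/9270526038 ≈ 1.0787e-10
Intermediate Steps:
Y(d, L) = 0
U(E) = 1/2 (U(E) = (E + 0)/(E + E) = E/((2*E)) = E*(1/(2*E)) = 1/2)
C(F) = (1/2 + F)*(F + F**2) (C(F) = (F + 1/2)*(F + F**2) = (1/2 + F)*(F + F**2))
1/(2909988 + C(2100)) = 1/(2909988 + (1/2)*2100*(1 + 2*2100**2 + 3*2100)) = 1/(2909988 + (1/2)*2100*(1 + 2*4410000 + 6300)) = 1/(2909988 + (1/2)*2100*(1 + 8820000 + 6300)) = 1/(2909988 + (1/2)*2100*8826301) = 1/(2909988 + 9267616050) = 1/9270526038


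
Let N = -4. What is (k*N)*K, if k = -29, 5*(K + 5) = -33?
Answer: -6728/5 ≈ -1345.6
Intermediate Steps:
K = -58/5 (K = -5 + (1/5)*(-33) = -5 - 33/5 = -58/5 ≈ -11.600)
(k*N)*K = -29*(-4)*(-58/5) = 116*(-58/5) = -6728/5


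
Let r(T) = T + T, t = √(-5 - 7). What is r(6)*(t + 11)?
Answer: 132 + 24*I*√3 ≈ 132.0 + 41.569*I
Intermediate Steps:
t = 2*I*√3 (t = √(-12) = 2*I*√3 ≈ 3.4641*I)
r(T) = 2*T
r(6)*(t + 11) = (2*6)*(2*I*√3 + 11) = 12*(11 + 2*I*√3) = 132 + 24*I*√3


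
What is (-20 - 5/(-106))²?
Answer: 4473225/11236 ≈ 398.12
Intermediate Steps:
(-20 - 5/(-106))² = (-20 - 5*(-1/106))² = (-20 + 5/106)² = (-2115/106)² = 4473225/11236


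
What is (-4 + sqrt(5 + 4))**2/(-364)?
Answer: -1/364 ≈ -0.0027473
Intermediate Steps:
(-4 + sqrt(5 + 4))**2/(-364) = -(-4 + sqrt(9))**2/364 = -(-4 + 3)**2/364 = -1/364*(-1)**2 = -1/364*1 = -1/364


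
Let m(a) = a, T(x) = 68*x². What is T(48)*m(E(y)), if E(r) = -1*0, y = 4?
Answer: 0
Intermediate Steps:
E(r) = 0
T(48)*m(E(y)) = (68*48²)*0 = (68*2304)*0 = 156672*0 = 0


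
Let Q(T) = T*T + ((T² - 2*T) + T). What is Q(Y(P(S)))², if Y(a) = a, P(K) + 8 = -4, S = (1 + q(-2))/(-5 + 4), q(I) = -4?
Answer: 90000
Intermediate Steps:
S = 3 (S = (1 - 4)/(-5 + 4) = -3/(-1) = -3*(-1) = 3)
P(K) = -12 (P(K) = -8 - 4 = -12)
Q(T) = -T + 2*T² (Q(T) = T² + (T² - T) = -T + 2*T²)
Q(Y(P(S)))² = (-12*(-1 + 2*(-12)))² = (-12*(-1 - 24))² = (-12*(-25))² = 300² = 90000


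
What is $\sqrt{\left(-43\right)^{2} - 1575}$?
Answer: $\sqrt{274} \approx 16.553$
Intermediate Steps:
$\sqrt{\left(-43\right)^{2} - 1575} = \sqrt{1849 - 1575} = \sqrt{274}$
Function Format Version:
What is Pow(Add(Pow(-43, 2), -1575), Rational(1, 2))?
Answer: Pow(274, Rational(1, 2)) ≈ 16.553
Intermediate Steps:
Pow(Add(Pow(-43, 2), -1575), Rational(1, 2)) = Pow(Add(1849, -1575), Rational(1, 2)) = Pow(274, Rational(1, 2))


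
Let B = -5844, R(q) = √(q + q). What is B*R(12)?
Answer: -11688*√6 ≈ -28630.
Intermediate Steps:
R(q) = √2*√q (R(q) = √(2*q) = √2*√q)
B*R(12) = -5844*√2*√12 = -5844*√2*2*√3 = -11688*√6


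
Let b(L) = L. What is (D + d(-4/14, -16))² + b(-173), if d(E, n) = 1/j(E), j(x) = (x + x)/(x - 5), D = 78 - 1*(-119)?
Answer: 677857/16 ≈ 42366.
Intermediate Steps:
D = 197 (D = 78 + 119 = 197)
j(x) = 2*x/(-5 + x) (j(x) = (2*x)/(-5 + x) = 2*x/(-5 + x))
d(E, n) = (-5 + E)/(2*E) (d(E, n) = 1/(2*E/(-5 + E)) = (-5 + E)/(2*E))
(D + d(-4/14, -16))² + b(-173) = (197 + (-5 - 4/14)/(2*((-4/14))))² - 173 = (197 + (-5 - 4*1/14)/(2*((-4*1/14))))² - 173 = (197 + (-5 - 2/7)/(2*(-2/7)))² - 173 = (197 + (½)*(-7/2)*(-37/7))² - 173 = (197 + 37/4)² - 173 = (825/4)² - 173 = 680625/16 - 173 = 677857/16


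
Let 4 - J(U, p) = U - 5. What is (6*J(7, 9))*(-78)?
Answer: -936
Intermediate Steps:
J(U, p) = 9 - U (J(U, p) = 4 - (U - 5) = 4 - (-5 + U) = 4 + (5 - U) = 9 - U)
(6*J(7, 9))*(-78) = (6*(9 - 1*7))*(-78) = (6*(9 - 7))*(-78) = (6*2)*(-78) = 12*(-78) = -936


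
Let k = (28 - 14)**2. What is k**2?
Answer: 38416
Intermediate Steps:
k = 196 (k = 14**2 = 196)
k**2 = 196**2 = 38416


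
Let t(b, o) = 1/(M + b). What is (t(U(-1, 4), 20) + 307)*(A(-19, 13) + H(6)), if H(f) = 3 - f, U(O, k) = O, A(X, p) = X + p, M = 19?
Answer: -5527/2 ≈ -2763.5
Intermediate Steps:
t(b, o) = 1/(19 + b)
(t(U(-1, 4), 20) + 307)*(A(-19, 13) + H(6)) = (1/(19 - 1) + 307)*((-19 + 13) + (3 - 1*6)) = (1/18 + 307)*(-6 + (3 - 6)) = (1/18 + 307)*(-6 - 3) = (5527/18)*(-9) = -5527/2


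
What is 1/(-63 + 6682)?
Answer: 1/6619 ≈ 0.00015108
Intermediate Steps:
1/(-63 + 6682) = 1/6619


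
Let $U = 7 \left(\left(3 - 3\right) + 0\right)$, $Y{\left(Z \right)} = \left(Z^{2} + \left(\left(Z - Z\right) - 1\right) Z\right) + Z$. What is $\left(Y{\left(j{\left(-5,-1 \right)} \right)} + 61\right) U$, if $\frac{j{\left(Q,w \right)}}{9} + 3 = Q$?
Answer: $0$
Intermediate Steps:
$j{\left(Q,w \right)} = -27 + 9 Q$
$Y{\left(Z \right)} = Z^{2}$ ($Y{\left(Z \right)} = \left(Z^{2} + \left(0 - 1\right) Z\right) + Z = \left(Z^{2} - Z\right) + Z = Z^{2}$)
$U = 0$ ($U = 7 \left(0 + 0\right) = 7 \cdot 0 = 0$)
$\left(Y{\left(j{\left(-5,-1 \right)} \right)} + 61\right) U = \left(\left(-27 + 9 \left(-5\right)\right)^{2} + 61\right) 0 = \left(\left(-27 - 45\right)^{2} + 61\right) 0 = \left(\left(-72\right)^{2} + 61\right) 0 = \left(5184 + 61\right) 0 = 5245 \cdot 0 = 0$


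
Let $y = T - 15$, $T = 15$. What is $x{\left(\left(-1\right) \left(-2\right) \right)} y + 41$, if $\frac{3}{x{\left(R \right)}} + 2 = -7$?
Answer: $41$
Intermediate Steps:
$y = 0$ ($y = 15 - 15 = 0$)
$x{\left(R \right)} = - \frac{1}{3}$ ($x{\left(R \right)} = \frac{3}{-2 - 7} = \frac{3}{-9} = 3 \left(- \frac{1}{9}\right) = - \frac{1}{3}$)
$x{\left(\left(-1\right) \left(-2\right) \right)} y + 41 = \left(- \frac{1}{3}\right) 0 + 41 = 0 + 41 = 41$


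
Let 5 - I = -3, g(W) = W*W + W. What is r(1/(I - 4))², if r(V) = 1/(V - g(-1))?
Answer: 16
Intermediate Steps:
g(W) = W + W² (g(W) = W² + W = W + W²)
I = 8 (I = 5 - 1*(-3) = 5 + 3 = 8)
r(V) = 1/V (r(V) = 1/(V - (-1)*(1 - 1)) = 1/(V - (-1)*0) = 1/(V - 1*0) = 1/(V + 0) = 1/V)
r(1/(I - 4))² = (1/(1/(8 - 4)))² = (1/(1/4))² = (1/(¼))² = 4² = 16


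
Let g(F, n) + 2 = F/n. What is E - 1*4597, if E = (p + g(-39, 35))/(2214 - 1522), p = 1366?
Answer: -111291639/24220 ≈ -4595.0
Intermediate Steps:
g(F, n) = -2 + F/n
E = 47701/24220 (E = (1366 + (-2 - 39/35))/(2214 - 1522) = (1366 + (-2 - 39*1/35))/692 = (1366 + (-2 - 39/35))*(1/692) = (1366 - 109/35)*(1/692) = (47701/35)*(1/692) = 47701/24220 ≈ 1.9695)
E - 1*4597 = 47701/24220 - 1*4597 = 47701/24220 - 4597 = -111291639/24220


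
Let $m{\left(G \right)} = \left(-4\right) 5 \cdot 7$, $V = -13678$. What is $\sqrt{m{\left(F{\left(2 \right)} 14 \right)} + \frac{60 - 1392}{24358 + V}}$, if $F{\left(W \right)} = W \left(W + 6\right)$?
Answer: $\frac{i \sqrt{110992790}}{890} \approx 11.837 i$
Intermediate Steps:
$F{\left(W \right)} = W \left(6 + W\right)$
$m{\left(G \right)} = -140$ ($m{\left(G \right)} = \left(-20\right) 7 = -140$)
$\sqrt{m{\left(F{\left(2 \right)} 14 \right)} + \frac{60 - 1392}{24358 + V}} = \sqrt{-140 + \frac{60 - 1392}{24358 - 13678}} = \sqrt{-140 - \frac{1332}{10680}} = \sqrt{-140 - \frac{111}{890}} = \sqrt{- \frac{124711}{890}} = \frac{i \sqrt{110992790}}{890}$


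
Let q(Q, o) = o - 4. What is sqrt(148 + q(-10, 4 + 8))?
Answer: 2*sqrt(39) ≈ 12.490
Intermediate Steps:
q(Q, o) = -4 + o
sqrt(148 + q(-10, 4 + 8)) = sqrt(148 + (-4 + (4 + 8))) = sqrt(148 + (-4 + 12)) = sqrt(148 + 8) = sqrt(156) = 2*sqrt(39)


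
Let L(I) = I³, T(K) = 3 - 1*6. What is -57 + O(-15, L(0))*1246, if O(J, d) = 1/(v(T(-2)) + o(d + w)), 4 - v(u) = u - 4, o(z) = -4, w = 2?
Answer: 121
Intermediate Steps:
T(K) = -3 (T(K) = 3 - 6 = -3)
v(u) = 8 - u (v(u) = 4 - (u - 4) = 4 - (-4 + u) = 4 + (4 - u) = 8 - u)
O(J, d) = ⅐ (O(J, d) = 1/((8 - 1*(-3)) - 4) = 1/((8 + 3) - 4) = 1/(11 - 4) = 1/7 = ⅐)
-57 + O(-15, L(0))*1246 = -57 + (⅐)*1246 = -57 + 178 = 121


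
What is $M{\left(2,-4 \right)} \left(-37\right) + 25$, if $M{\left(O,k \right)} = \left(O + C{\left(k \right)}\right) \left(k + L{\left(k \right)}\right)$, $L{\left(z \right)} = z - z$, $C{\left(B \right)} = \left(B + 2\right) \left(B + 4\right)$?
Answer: $321$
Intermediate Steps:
$C{\left(B \right)} = \left(2 + B\right) \left(4 + B\right)$
$L{\left(z \right)} = 0$
$M{\left(O,k \right)} = k \left(8 + O + k^{2} + 6 k\right)$ ($M{\left(O,k \right)} = \left(O + \left(8 + k^{2} + 6 k\right)\right) \left(k + 0\right) = \left(8 + O + k^{2} + 6 k\right) k = k \left(8 + O + k^{2} + 6 k\right)$)
$M{\left(2,-4 \right)} \left(-37\right) + 25 = - 4 \left(8 + 2 + \left(-4\right)^{2} + 6 \left(-4\right)\right) \left(-37\right) + 25 = - 4 \left(8 + 2 + 16 - 24\right) \left(-37\right) + 25 = \left(-4\right) 2 \left(-37\right) + 25 = \left(-8\right) \left(-37\right) + 25 = 296 + 25 = 321$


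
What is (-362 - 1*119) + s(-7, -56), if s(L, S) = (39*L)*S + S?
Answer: 14751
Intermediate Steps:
s(L, S) = S + 39*L*S (s(L, S) = 39*L*S + S = S + 39*L*S)
(-362 - 1*119) + s(-7, -56) = (-362 - 1*119) - 56*(1 + 39*(-7)) = (-362 - 119) - 56*(1 - 273) = -481 - 56*(-272) = -481 + 15232 = 14751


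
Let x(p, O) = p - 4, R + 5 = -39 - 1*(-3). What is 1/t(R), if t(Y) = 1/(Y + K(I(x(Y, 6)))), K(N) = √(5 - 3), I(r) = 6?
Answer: -41 + √2 ≈ -39.586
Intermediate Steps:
R = -41 (R = -5 + (-39 - 1*(-3)) = -5 + (-39 + 3) = -5 - 36 = -41)
x(p, O) = -4 + p
K(N) = √2
t(Y) = 1/(Y + √2)
1/t(R) = 1/(1/(-41 + √2)) = -41 + √2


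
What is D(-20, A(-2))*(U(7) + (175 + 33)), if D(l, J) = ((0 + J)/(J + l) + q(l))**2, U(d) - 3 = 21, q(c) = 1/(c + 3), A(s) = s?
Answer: 8352/34969 ≈ 0.23884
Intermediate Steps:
q(c) = 1/(3 + c)
U(d) = 24 (U(d) = 3 + 21 = 24)
D(l, J) = (1/(3 + l) + J/(J + l))**2 (D(l, J) = ((0 + J)/(J + l) + 1/(3 + l))**2 = (J/(J + l) + 1/(3 + l))**2 = (1/(3 + l) + J/(J + l))**2)
D(-20, A(-2))*(U(7) + (175 + 33)) = ((-2 - 20 - 2*(3 - 20))**2/((3 - 20)**2*(-2 - 20)**2))*(24 + (175 + 33)) = ((-2 - 20 - 2*(-17))**2/((-17)**2*(-22)**2))*(24 + 208) = ((1/289)*(1/484)*(-2 - 20 + 34)**2)*232 = ((1/289)*(1/484)*12**2)*232 = ((1/289)*(1/484)*144)*232 = (36/34969)*232 = 8352/34969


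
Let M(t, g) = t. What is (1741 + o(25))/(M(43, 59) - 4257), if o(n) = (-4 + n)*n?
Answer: -1133/2107 ≈ -0.53773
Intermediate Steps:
o(n) = n*(-4 + n)
(1741 + o(25))/(M(43, 59) - 4257) = (1741 + 25*(-4 + 25))/(43 - 4257) = (1741 + 25*21)/(-4214) = (1741 + 525)*(-1/4214) = 2266*(-1/4214) = -1133/2107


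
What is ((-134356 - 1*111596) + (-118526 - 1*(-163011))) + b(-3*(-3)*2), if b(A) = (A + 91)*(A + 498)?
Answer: -145223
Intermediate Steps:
b(A) = (91 + A)*(498 + A)
((-134356 - 1*111596) + (-118526 - 1*(-163011))) + b(-3*(-3)*2) = ((-134356 - 1*111596) + (-118526 - 1*(-163011))) + (45318 + (-3*(-3)*2)**2 + 589*(-3*(-3)*2)) = ((-134356 - 111596) + (-118526 + 163011)) + (45318 + (9*2)**2 + 589*(9*2)) = (-245952 + 44485) + (45318 + 18**2 + 589*18) = -201467 + (45318 + 324 + 10602) = -201467 + 56244 = -145223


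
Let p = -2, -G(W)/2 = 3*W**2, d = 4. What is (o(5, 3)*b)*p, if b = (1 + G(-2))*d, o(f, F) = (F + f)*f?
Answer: 7360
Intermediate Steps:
o(f, F) = f*(F + f)
G(W) = -6*W**2
b = -92 (b = (1 - 6*(-2)**2)*4 = (1 - 6*4)*4 = (1 - 24)*4 = -23*4 = -92)
(o(5, 3)*b)*p = ((5*(3 + 5))*(-92))*(-2) = ((5*8)*(-92))*(-2) = (40*(-92))*(-2) = -3680*(-2) = 7360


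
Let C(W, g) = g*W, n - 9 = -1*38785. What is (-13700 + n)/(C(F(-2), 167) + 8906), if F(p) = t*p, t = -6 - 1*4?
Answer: -8746/2041 ≈ -4.2852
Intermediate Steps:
n = -38776 (n = 9 - 1*38785 = 9 - 38785 = -38776)
t = -10 (t = -6 - 4 = -10)
F(p) = -10*p
C(W, g) = W*g
(-13700 + n)/(C(F(-2), 167) + 8906) = (-13700 - 38776)/(-10*(-2)*167 + 8906) = -52476/(20*167 + 8906) = -52476/(3340 + 8906) = -52476/12246 = -52476*1/12246 = -8746/2041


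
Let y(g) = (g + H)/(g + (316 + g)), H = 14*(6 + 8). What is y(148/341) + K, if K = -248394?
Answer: -6709850376/27013 ≈ -2.4839e+5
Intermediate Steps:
H = 196 (H = 14*14 = 196)
y(g) = (196 + g)/(316 + 2*g) (y(g) = (g + 196)/(g + (316 + g)) = (196 + g)/(316 + 2*g))
y(148/341) + K = (196 + 148/341)/(2*(158 + 148/341)) - 248394 = (½)*(66984/341)/(54026/341) - 248394 = (½)*(341/54026)*(66984/341) - 248394 = 16746/27013 - 248394 = -6709850376/27013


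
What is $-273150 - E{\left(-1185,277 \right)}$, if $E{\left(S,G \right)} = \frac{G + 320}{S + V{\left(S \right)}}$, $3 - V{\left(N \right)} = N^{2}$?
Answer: $- \frac{127962307151}{468469} \approx -2.7315 \cdot 10^{5}$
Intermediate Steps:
$V{\left(N \right)} = 3 - N^{2}$
$E{\left(S,G \right)} = \frac{320 + G}{3 + S - S^{2}}$ ($E{\left(S,G \right)} = \frac{G + 320}{S - \left(-3 + S^{2}\right)} = \frac{320 + G}{3 + S - S^{2}}$)
$-273150 - E{\left(-1185,277 \right)} = -273150 - \frac{320 + 277}{3 - 1185 - \left(-1185\right)^{2}} = -273150 - \frac{1}{3 - 1185 - 1404225} \cdot 597 = -273150 - \frac{1}{-1405407} \cdot 597 = -273150 - \left(- \frac{1}{1405407}\right) 597 = -273150 - - \frac{199}{468469} = -273150 + \frac{199}{468469} = - \frac{127962307151}{468469}$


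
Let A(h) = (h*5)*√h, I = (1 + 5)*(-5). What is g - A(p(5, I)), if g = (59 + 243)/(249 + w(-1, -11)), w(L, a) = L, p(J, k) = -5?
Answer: 151/124 + 25*I*√5 ≈ 1.2177 + 55.902*I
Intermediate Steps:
I = -30 (I = 6*(-5) = -30)
A(h) = 5*h^(3/2) (A(h) = (5*h)*√h = 5*h^(3/2))
g = 151/124 (g = (59 + 243)/(249 - 1) = 302/248 = 302*(1/248) = 151/124 ≈ 1.2177)
g - A(p(5, I)) = 151/124 - 5*(-5)^(3/2) = 151/124 - 5*(-5*I*√5) = 151/124 - (-25)*I*√5 = 151/124 + 25*I*√5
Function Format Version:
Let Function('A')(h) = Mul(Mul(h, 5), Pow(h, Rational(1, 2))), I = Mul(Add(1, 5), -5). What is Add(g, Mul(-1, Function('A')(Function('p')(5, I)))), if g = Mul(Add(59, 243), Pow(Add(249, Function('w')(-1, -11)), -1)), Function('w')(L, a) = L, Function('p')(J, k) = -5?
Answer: Add(Rational(151, 124), Mul(25, I, Pow(5, Rational(1, 2)))) ≈ Add(1.2177, Mul(55.902, I))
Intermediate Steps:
I = -30 (I = Mul(6, -5) = -30)
Function('A')(h) = Mul(5, Pow(h, Rational(3, 2))) (Function('A')(h) = Mul(Mul(5, h), Pow(h, Rational(1, 2))) = Mul(5, Pow(h, Rational(3, 2))))
g = Rational(151, 124) (g = Mul(Add(59, 243), Pow(Add(249, -1), -1)) = Mul(302, Pow(248, -1)) = Mul(302, Rational(1, 248)) = Rational(151, 124) ≈ 1.2177)
Add(g, Mul(-1, Function('A')(Function('p')(5, I)))) = Add(Rational(151, 124), Mul(-1, Mul(5, Pow(-5, Rational(3, 2))))) = Add(Rational(151, 124), Mul(-1, Mul(5, Mul(-5, I, Pow(5, Rational(1, 2)))))) = Add(Rational(151, 124), Mul(-1, Mul(-25, I, Pow(5, Rational(1, 2))))) = Add(Rational(151, 124), Mul(25, I, Pow(5, Rational(1, 2))))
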